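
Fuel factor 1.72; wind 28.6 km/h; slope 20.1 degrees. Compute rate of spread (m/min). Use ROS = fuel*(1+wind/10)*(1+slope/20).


Formula: ROS = fuel * (1 + wind/10) * (1 + slope/20)
Wind factor = 1 + 28.6/10 = 3.86
Slope factor = 1 + 20.1/20 = 2.005
ROS = 1.72 * 3.86 * 2.005 = 13.31 m/min

13.31


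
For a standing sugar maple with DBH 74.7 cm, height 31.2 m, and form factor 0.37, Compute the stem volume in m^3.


Formula: V = pi * (DBH/200)^2 * H * ff
Radius = DBH/200 = 74.7/200 = 0.3735 m
Radius^2 = 0.3735^2 = 0.13950225 m^2
V = pi * 0.13950225 * 31.2 * 0.37
V = 5.059 m^3

5.059


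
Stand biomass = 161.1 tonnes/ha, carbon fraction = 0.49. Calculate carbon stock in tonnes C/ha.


Formula: Carbon Stock = Biomass * Carbon Fraction
C = 161.1 t/ha * 0.49
C = 78.9 t C/ha

78.9


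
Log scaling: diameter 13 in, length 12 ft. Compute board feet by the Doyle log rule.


Doyle: BF = (D - 4)^2 * L / 16
Adjusted diameter = 13 - 4 = 9 in
(D-4)^2 = 9^2 = 81
BF = 81 * 12 / 16 = 61 BF

61


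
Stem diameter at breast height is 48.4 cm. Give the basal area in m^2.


Formula: BA = pi * (DBH/2)^2 / 10000  (cm^2 to m^2)
Radius = DBH/2 = 48.4/2 = 24.2 cm
BA = pi * 24.2^2 / 10000
   = 1839.8423 cm^2 / 10000
   = 0.184 m^2

0.184


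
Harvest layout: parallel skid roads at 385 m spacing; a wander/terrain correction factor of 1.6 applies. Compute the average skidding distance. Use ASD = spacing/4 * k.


Formula: ASD = (spacing / 4) * correction
Uncorrected distance = spacing / 4 = 385 / 4 = 96.25 m
ASD = 96.25 * 1.6 = 154 m

154


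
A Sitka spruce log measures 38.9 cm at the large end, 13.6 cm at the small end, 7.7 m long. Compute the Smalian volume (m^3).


Smalian: V = (A1 + A2)/2 * L,  A = pi*(D/200)^2
A1 = pi*(38.9/200)^2 = 0.118847 m^2
A2 = pi*(13.6/200)^2 = 0.014527 m^2
V = (0.118847+0.014527)/2*7.7 = 0.5135 m^3

0.5135


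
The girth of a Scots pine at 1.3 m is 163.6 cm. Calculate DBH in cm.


Formula: DBH = C / pi
DBH = 163.6 / pi
pi = 3.14159...
DBH = 52.1 cm

52.1


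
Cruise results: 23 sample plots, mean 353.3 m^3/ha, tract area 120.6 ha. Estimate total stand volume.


Formula: Total Volume = Mean Volume per ha * Total Area
Total Volume = 353.3 m^3/ha * 120.6 ha
Total Volume = 42608 m^3

42608


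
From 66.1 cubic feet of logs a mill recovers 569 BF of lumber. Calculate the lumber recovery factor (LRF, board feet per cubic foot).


Formula: LRF = Lumber Output (BF) / Log Input (ft^3)
LRF = 569 BF / 66.1 ft^3
LRF = 8.61 BF/ft^3

8.61


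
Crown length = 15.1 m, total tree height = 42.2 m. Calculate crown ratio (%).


Formula: Crown Ratio = (Crown Length / Total Height) * 100
CR = (15.1 m / 42.2 m) * 100
CR = 0.3578 * 100 = 35.8%

35.8


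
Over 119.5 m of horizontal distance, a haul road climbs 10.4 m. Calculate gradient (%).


Formula: Gradient = rise / run * 100
Gradient = 10.4 / 119.5 * 100 = 8.7%

8.7


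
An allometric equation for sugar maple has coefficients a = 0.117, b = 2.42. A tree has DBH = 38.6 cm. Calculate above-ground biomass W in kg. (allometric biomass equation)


Formula: W = a * DBH^b  (allometric power law)
DBH^b = 38.6^2.42 = 6911.0061
W = 0.117 * 6911.0061 = 808.6 kg

808.6


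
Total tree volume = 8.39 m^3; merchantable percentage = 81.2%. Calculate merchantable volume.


Formula: MV = V_total * (merchantable_pct / 100)
Merchantable fraction = 81.2% / 100 = 0.812
MV = 8.39 m^3 * 0.812 = 6.813 m^3

6.813


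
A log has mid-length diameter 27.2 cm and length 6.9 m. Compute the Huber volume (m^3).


Huber: V = Am * L,  Am = pi*(Dm/200)^2
Am = pi*(27.2/200)^2 = 0.058107 m^2
V = 0.058107*6.9 = 0.4009 m^3

0.4009


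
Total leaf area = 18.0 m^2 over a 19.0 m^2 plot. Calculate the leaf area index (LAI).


Formula: LAI = total leaf area / ground area  (dimensionless)
LAI = 18.0 m^2 / 19.0 m^2
LAI = 0.95

0.95


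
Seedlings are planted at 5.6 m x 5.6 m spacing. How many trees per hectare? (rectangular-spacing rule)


Formula: TPH = 10000 m^2/ha / (spacing_x * spacing_y)
Area per tree = 5.6 m * 5.6 m = 31.36 m^2
TPH = 10000 / 31.36 = 319 trees/ha

319


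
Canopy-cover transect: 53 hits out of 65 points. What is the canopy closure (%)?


Formula: Canopy closure = covered points / total points * 100
Closure = 53 / 65 * 100
Closure = 0.8154 * 100 = 81.5%

81.5


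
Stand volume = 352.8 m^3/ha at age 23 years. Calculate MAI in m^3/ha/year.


Formula: MAI = Total Volume / Stand Age
MAI = 352.8 m^3/ha / 23 years
MAI = 15.34 m^3/ha/year

15.34


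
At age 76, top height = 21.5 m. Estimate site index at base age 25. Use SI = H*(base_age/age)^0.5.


Formula: SI = H_dom * (base_age / age)^0.5
Age ratio = 25 / 76 = 0.32895
sqrt(age_ratio) = 0.57354
SI = 21.5 * 0.57354 = 12.3 m

12.3


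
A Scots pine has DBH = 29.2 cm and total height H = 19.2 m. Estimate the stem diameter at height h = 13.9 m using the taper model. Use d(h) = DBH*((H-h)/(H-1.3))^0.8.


Taper: d(h) = DBH * ((H - h) / (H - 1.3))^0.8
Numerator = H - h = 19.2 - 13.9 = 5.3 m
Denominator = H - 1.3 = 19.2 - 1.3 = 17.9 m
Ratio = 5.3 / 17.9 = 0.29609
d = 29.2 * 0.29609^0.8 = 11.0 cm

11.0


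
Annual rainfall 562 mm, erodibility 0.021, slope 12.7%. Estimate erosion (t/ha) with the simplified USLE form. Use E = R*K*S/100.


Formula: E = R * K * S / 100  (simplified USLE)
R * K = 562 * 0.021 = 11.802
E = 11.802 * 12.7 / 100 = 1.5 t/ha

1.5


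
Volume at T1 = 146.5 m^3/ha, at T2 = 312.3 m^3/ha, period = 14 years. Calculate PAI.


Formula: PAI = (V_T2 - V_T1) / (T2 - T1)
Volume increment = 312.3 - 146.5 = 165.8 m^3/ha
PAI = 165.8 / 14 = 11.84 m^3/ha/year

11.84


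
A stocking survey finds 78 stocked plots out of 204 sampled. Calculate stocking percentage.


Formula: Stocking % = stocked plots / total plots * 100
Stocking = 78 / 204 * 100
Stocking = 0.3824 * 100 = 38.2%

38.2


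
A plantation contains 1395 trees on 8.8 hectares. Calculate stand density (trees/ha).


Formula: Stand Density = N_trees / Area_ha
Density = 1395 trees / 8.8 ha
Density = 159 trees/ha

159


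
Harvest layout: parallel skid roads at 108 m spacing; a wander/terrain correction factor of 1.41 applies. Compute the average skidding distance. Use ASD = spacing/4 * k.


Formula: ASD = (spacing / 4) * correction
Uncorrected distance = spacing / 4 = 108 / 4 = 27 m
ASD = 27 * 1.41 = 38 m

38


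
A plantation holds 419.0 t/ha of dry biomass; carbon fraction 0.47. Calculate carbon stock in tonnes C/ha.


Formula: Carbon Stock = Biomass * Carbon Fraction
C = 419.0 t/ha * 0.47
C = 196.9 t C/ha

196.9


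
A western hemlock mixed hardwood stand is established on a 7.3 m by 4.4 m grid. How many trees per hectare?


Formula: TPH = 10000 m^2/ha / (spacing_x * spacing_y)
Area per tree = 7.3 m * 4.4 m = 32.12 m^2
TPH = 10000 / 32.12 = 311 trees/ha

311


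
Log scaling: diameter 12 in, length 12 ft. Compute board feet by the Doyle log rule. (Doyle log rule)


Doyle: BF = (D - 4)^2 * L / 16
Adjusted diameter = 12 - 4 = 8 in
(D-4)^2 = 8^2 = 64
BF = 64 * 12 / 16 = 48 BF

48


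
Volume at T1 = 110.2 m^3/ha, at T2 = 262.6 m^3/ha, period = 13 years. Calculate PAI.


Formula: PAI = (V_T2 - V_T1) / (T2 - T1)
Volume increment = 262.6 - 110.2 = 152.4 m^3/ha
PAI = 152.4 / 13 = 11.72 m^3/ha/year

11.72


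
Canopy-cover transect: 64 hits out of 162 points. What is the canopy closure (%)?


Formula: Canopy closure = covered points / total points * 100
Closure = 64 / 162 * 100
Closure = 0.3951 * 100 = 39.5%

39.5


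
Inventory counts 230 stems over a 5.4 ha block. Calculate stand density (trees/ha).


Formula: Stand Density = N_trees / Area_ha
Density = 230 trees / 5.4 ha
Density = 43 trees/ha

43


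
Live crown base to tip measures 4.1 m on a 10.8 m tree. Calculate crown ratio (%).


Formula: Crown Ratio = (Crown Length / Total Height) * 100
CR = (4.1 m / 10.8 m) * 100
CR = 0.3796 * 100 = 38.0%

38.0


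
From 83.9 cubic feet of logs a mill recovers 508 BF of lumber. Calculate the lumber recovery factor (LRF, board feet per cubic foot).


Formula: LRF = Lumber Output (BF) / Log Input (ft^3)
LRF = 508 BF / 83.9 ft^3
LRF = 6.05 BF/ft^3

6.05


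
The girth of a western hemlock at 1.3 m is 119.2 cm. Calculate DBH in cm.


Formula: DBH = C / pi
DBH = 119.2 / pi
pi = 3.14159...
DBH = 37.9 cm

37.9


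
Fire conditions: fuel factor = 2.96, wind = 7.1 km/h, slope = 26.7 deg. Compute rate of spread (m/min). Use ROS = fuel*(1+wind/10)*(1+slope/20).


Formula: ROS = fuel * (1 + wind/10) * (1 + slope/20)
Wind factor = 1 + 7.1/10 = 1.71
Slope factor = 1 + 26.7/20 = 2.335
ROS = 2.96 * 1.71 * 2.335 = 11.82 m/min

11.82


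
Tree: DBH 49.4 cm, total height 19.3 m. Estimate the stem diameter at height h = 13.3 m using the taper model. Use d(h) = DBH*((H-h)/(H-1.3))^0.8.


Taper: d(h) = DBH * ((H - h) / (H - 1.3))^0.8
Numerator = H - h = 19.3 - 13.3 = 6.0 m
Denominator = H - 1.3 = 19.3 - 1.3 = 18.0 m
Ratio = 6.0 / 18.0 = 0.33333
d = 49.4 * 0.33333^0.8 = 20.5 cm

20.5


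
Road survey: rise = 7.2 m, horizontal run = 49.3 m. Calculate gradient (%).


Formula: Gradient = rise / run * 100
Gradient = 7.2 / 49.3 * 100 = 14.6%

14.6


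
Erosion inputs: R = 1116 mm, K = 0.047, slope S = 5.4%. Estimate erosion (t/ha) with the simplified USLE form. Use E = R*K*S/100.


Formula: E = R * K * S / 100  (simplified USLE)
R * K = 1116 * 0.047 = 52.452
E = 52.452 * 5.4 / 100 = 2.83 t/ha

2.83


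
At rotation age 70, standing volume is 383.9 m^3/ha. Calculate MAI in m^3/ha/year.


Formula: MAI = Total Volume / Stand Age
MAI = 383.9 m^3/ha / 70 years
MAI = 5.48 m^3/ha/year

5.48


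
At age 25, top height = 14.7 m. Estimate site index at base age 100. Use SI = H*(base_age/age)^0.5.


Formula: SI = H_dom * (base_age / age)^0.5
Age ratio = 100 / 25 = 4.0
sqrt(age_ratio) = 2.0
SI = 14.7 * 2.0 = 29.4 m

29.4


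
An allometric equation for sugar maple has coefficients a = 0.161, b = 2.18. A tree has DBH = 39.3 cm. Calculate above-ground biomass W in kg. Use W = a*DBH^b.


Formula: W = a * DBH^b  (allometric power law)
DBH^b = 39.3^2.18 = 2990.72
W = 0.161 * 2990.72 = 481.5 kg

481.5


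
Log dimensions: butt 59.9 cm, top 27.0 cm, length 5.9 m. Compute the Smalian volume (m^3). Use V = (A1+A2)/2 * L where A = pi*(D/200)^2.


Smalian: V = (A1 + A2)/2 * L,  A = pi*(D/200)^2
A1 = pi*(59.9/200)^2 = 0.281802 m^2
A2 = pi*(27.0/200)^2 = 0.057256 m^2
V = (0.281802+0.057256)/2*5.9 = 1.0002 m^3

1.0002


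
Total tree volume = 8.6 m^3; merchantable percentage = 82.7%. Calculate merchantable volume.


Formula: MV = V_total * (merchantable_pct / 100)
Merchantable fraction = 82.7% / 100 = 0.827
MV = 8.6 m^3 * 0.827 = 7.112 m^3

7.112


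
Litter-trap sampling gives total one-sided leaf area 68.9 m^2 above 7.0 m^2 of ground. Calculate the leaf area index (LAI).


Formula: LAI = total leaf area / ground area  (dimensionless)
LAI = 68.9 m^2 / 7.0 m^2
LAI = 9.84

9.84


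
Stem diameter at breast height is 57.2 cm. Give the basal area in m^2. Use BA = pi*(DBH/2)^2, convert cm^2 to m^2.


Formula: BA = pi * (DBH/2)^2 / 10000  (cm^2 to m^2)
Radius = DBH/2 = 57.2/2 = 28.6 cm
BA = pi * 28.6^2 / 10000
   = 2569.6971 cm^2 / 10000
   = 0.257 m^2

0.257


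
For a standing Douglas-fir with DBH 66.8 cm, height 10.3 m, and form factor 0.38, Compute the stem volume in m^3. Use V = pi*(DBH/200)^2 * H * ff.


Formula: V = pi * (DBH/200)^2 * H * ff
Radius = DBH/200 = 66.8/200 = 0.334 m
Radius^2 = 0.334^2 = 0.111556 m^2
V = pi * 0.111556 * 10.3 * 0.38
V = 1.372 m^3

1.372


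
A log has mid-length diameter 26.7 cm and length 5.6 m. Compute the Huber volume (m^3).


Huber: V = Am * L,  Am = pi*(Dm/200)^2
Am = pi*(26.7/200)^2 = 0.05599 m^2
V = 0.05599*5.6 = 0.3135 m^3

0.3135


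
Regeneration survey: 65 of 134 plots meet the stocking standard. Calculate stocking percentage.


Formula: Stocking % = stocked plots / total plots * 100
Stocking = 65 / 134 * 100
Stocking = 0.4851 * 100 = 48.5%

48.5


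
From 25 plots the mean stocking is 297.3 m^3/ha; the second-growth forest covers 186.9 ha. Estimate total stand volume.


Formula: Total Volume = Mean Volume per ha * Total Area
Total Volume = 297.3 m^3/ha * 186.9 ha
Total Volume = 55565 m^3

55565


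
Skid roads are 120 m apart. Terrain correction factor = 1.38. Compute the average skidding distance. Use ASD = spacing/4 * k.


Formula: ASD = (spacing / 4) * correction
Uncorrected distance = spacing / 4 = 120 / 4 = 30 m
ASD = 30 * 1.38 = 41 m

41


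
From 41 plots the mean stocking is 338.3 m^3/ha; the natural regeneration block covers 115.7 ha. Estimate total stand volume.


Formula: Total Volume = Mean Volume per ha * Total Area
Total Volume = 338.3 m^3/ha * 115.7 ha
Total Volume = 39141 m^3

39141


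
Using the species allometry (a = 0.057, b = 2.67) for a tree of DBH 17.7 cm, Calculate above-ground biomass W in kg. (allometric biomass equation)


Formula: W = a * DBH^b  (allometric power law)
DBH^b = 17.7^2.67 = 2148.2688
W = 0.057 * 2148.2688 = 122.5 kg

122.5


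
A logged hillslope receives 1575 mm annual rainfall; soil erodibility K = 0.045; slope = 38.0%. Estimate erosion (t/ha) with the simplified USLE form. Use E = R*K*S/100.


Formula: E = R * K * S / 100  (simplified USLE)
R * K = 1575 * 0.045 = 70.875
E = 70.875 * 38.0 / 100 = 26.93 t/ha

26.93


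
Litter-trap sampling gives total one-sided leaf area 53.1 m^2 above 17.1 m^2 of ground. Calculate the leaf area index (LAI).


Formula: LAI = total leaf area / ground area  (dimensionless)
LAI = 53.1 m^2 / 17.1 m^2
LAI = 3.11

3.11


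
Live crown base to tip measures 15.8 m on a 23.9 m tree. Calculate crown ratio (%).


Formula: Crown Ratio = (Crown Length / Total Height) * 100
CR = (15.8 m / 23.9 m) * 100
CR = 0.6611 * 100 = 66.1%

66.1


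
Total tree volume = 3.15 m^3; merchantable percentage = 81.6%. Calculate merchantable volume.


Formula: MV = V_total * (merchantable_pct / 100)
Merchantable fraction = 81.6% / 100 = 0.816
MV = 3.15 m^3 * 0.816 = 2.57 m^3

2.57


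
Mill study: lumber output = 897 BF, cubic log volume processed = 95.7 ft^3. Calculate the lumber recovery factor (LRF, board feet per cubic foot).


Formula: LRF = Lumber Output (BF) / Log Input (ft^3)
LRF = 897 BF / 95.7 ft^3
LRF = 9.37 BF/ft^3

9.37


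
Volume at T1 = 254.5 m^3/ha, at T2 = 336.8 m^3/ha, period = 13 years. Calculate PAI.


Formula: PAI = (V_T2 - V_T1) / (T2 - T1)
Volume increment = 336.8 - 254.5 = 82.3 m^3/ha
PAI = 82.3 / 13 = 6.33 m^3/ha/year

6.33


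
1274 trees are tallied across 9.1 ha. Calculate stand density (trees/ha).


Formula: Stand Density = N_trees / Area_ha
Density = 1274 trees / 9.1 ha
Density = 140 trees/ha

140


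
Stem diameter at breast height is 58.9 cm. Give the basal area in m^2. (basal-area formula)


Formula: BA = pi * (DBH/2)^2 / 10000  (cm^2 to m^2)
Radius = DBH/2 = 58.9/2 = 29.45 cm
BA = pi * 29.45^2 / 10000
   = 2724.7112 cm^2 / 10000
   = 0.2725 m^2

0.2725


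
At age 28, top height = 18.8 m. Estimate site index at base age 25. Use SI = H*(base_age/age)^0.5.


Formula: SI = H_dom * (base_age / age)^0.5
Age ratio = 25 / 28 = 0.89286
sqrt(age_ratio) = 0.94491
SI = 18.8 * 0.94491 = 17.8 m

17.8


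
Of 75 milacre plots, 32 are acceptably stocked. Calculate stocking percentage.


Formula: Stocking % = stocked plots / total plots * 100
Stocking = 32 / 75 * 100
Stocking = 0.4267 * 100 = 42.7%

42.7


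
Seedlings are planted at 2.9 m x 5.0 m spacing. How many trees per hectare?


Formula: TPH = 10000 m^2/ha / (spacing_x * spacing_y)
Area per tree = 2.9 m * 5.0 m = 14.5 m^2
TPH = 10000 / 14.5 = 690 trees/ha

690


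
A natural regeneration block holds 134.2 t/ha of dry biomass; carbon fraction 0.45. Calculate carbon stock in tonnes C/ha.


Formula: Carbon Stock = Biomass * Carbon Fraction
C = 134.2 t/ha * 0.45
C = 60.4 t C/ha

60.4


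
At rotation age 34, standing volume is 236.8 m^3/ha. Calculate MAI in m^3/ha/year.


Formula: MAI = Total Volume / Stand Age
MAI = 236.8 m^3/ha / 34 years
MAI = 6.96 m^3/ha/year

6.96


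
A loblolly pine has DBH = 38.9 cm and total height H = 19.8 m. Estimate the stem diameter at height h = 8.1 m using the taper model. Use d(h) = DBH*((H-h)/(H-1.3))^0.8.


Taper: d(h) = DBH * ((H - h) / (H - 1.3))^0.8
Numerator = H - h = 19.8 - 8.1 = 11.7 m
Denominator = H - 1.3 = 19.8 - 1.3 = 18.5 m
Ratio = 11.7 / 18.5 = 0.63243
d = 38.9 * 0.63243^0.8 = 27.0 cm

27.0


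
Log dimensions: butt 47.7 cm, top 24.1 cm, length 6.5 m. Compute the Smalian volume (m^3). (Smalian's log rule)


Smalian: V = (A1 + A2)/2 * L,  A = pi*(D/200)^2
A1 = pi*(47.7/200)^2 = 0.178701 m^2
A2 = pi*(24.1/200)^2 = 0.045617 m^2
V = (0.178701+0.045617)/2*6.5 = 0.729 m^3

0.729


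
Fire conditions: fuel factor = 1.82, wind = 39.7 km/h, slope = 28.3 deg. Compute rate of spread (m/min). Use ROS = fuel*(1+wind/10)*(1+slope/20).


Formula: ROS = fuel * (1 + wind/10) * (1 + slope/20)
Wind factor = 1 + 39.7/10 = 4.97
Slope factor = 1 + 28.3/20 = 2.415
ROS = 1.82 * 4.97 * 2.415 = 21.84 m/min

21.84


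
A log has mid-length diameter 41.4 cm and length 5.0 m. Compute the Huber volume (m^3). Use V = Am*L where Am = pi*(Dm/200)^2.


Huber: V = Am * L,  Am = pi*(Dm/200)^2
Am = pi*(41.4/200)^2 = 0.134614 m^2
V = 0.134614*5.0 = 0.6731 m^3

0.6731


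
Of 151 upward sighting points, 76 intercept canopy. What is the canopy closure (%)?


Formula: Canopy closure = covered points / total points * 100
Closure = 76 / 151 * 100
Closure = 0.5033 * 100 = 50.3%

50.3


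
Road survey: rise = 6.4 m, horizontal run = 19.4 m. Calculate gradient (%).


Formula: Gradient = rise / run * 100
Gradient = 6.4 / 19.4 * 100 = 33.0%

33.0


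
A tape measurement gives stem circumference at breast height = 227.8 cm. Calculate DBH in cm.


Formula: DBH = C / pi
DBH = 227.8 / pi
pi = 3.14159...
DBH = 72.5 cm

72.5


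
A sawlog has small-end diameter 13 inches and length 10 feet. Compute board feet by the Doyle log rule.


Doyle: BF = (D - 4)^2 * L / 16
Adjusted diameter = 13 - 4 = 9 in
(D-4)^2 = 9^2 = 81
BF = 81 * 10 / 16 = 51 BF

51


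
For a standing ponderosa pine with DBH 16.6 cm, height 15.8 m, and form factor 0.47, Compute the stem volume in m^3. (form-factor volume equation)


Formula: V = pi * (DBH/200)^2 * H * ff
Radius = DBH/200 = 16.6/200 = 0.083 m
Radius^2 = 0.083^2 = 0.006889 m^2
V = pi * 0.006889 * 15.8 * 0.47
V = 0.161 m^3

0.161


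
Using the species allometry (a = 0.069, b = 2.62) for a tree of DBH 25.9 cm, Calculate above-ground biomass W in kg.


Formula: W = a * DBH^b  (allometric power law)
DBH^b = 25.9^2.62 = 5044.8166
W = 0.069 * 5044.8166 = 348.1 kg

348.1


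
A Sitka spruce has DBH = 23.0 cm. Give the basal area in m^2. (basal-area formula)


Formula: BA = pi * (DBH/2)^2 / 10000  (cm^2 to m^2)
Radius = DBH/2 = 23.0/2 = 11.5 cm
BA = pi * 11.5^2 / 10000
   = 415.4756 cm^2 / 10000
   = 0.0415 m^2

0.0415


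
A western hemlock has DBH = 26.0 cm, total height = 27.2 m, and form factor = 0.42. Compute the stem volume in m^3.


Formula: V = pi * (DBH/200)^2 * H * ff
Radius = DBH/200 = 26.0/200 = 0.13 m
Radius^2 = 0.13^2 = 0.0169 m^2
V = pi * 0.0169 * 27.2 * 0.42
V = 0.607 m^3

0.607


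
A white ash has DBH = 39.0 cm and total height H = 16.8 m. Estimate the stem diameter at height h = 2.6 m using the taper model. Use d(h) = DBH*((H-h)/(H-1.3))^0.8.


Taper: d(h) = DBH * ((H - h) / (H - 1.3))^0.8
Numerator = H - h = 16.8 - 2.6 = 14.2 m
Denominator = H - 1.3 = 16.8 - 1.3 = 15.5 m
Ratio = 14.2 / 15.5 = 0.91613
d = 39.0 * 0.91613^0.8 = 36.4 cm

36.4


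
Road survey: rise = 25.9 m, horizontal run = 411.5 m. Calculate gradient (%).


Formula: Gradient = rise / run * 100
Gradient = 25.9 / 411.5 * 100 = 6.3%

6.3


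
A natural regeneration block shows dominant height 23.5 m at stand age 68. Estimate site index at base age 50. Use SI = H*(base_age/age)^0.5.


Formula: SI = H_dom * (base_age / age)^0.5
Age ratio = 50 / 68 = 0.73529
sqrt(age_ratio) = 0.85749
SI = 23.5 * 0.85749 = 20.2 m

20.2


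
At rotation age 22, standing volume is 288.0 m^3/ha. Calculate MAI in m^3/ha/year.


Formula: MAI = Total Volume / Stand Age
MAI = 288.0 m^3/ha / 22 years
MAI = 13.09 m^3/ha/year

13.09


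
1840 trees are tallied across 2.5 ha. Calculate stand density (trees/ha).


Formula: Stand Density = N_trees / Area_ha
Density = 1840 trees / 2.5 ha
Density = 736 trees/ha

736


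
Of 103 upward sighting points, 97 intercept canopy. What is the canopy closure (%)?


Formula: Canopy closure = covered points / total points * 100
Closure = 97 / 103 * 100
Closure = 0.9417 * 100 = 94.2%

94.2


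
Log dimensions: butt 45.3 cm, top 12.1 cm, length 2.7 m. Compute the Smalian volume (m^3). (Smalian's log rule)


Smalian: V = (A1 + A2)/2 * L,  A = pi*(D/200)^2
A1 = pi*(45.3/200)^2 = 0.161171 m^2
A2 = pi*(12.1/200)^2 = 0.011499 m^2
V = (0.161171+0.011499)/2*2.7 = 0.2331 m^3

0.2331


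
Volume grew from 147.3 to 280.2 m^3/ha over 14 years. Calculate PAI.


Formula: PAI = (V_T2 - V_T1) / (T2 - T1)
Volume increment = 280.2 - 147.3 = 132.9 m^3/ha
PAI = 132.9 / 14 = 9.49 m^3/ha/year

9.49


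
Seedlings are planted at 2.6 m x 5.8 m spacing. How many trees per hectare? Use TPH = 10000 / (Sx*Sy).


Formula: TPH = 10000 m^2/ha / (spacing_x * spacing_y)
Area per tree = 2.6 m * 5.8 m = 15.08 m^2
TPH = 10000 / 15.08 = 663 trees/ha

663


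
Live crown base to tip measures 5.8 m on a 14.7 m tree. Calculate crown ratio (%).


Formula: Crown Ratio = (Crown Length / Total Height) * 100
CR = (5.8 m / 14.7 m) * 100
CR = 0.3946 * 100 = 39.5%

39.5


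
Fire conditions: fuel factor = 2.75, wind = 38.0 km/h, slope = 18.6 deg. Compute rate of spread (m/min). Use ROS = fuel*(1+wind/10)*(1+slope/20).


Formula: ROS = fuel * (1 + wind/10) * (1 + slope/20)
Wind factor = 1 + 38.0/10 = 4.8
Slope factor = 1 + 18.6/20 = 1.93
ROS = 2.75 * 4.8 * 1.93 = 25.48 m/min

25.48


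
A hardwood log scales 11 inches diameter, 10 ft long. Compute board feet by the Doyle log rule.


Doyle: BF = (D - 4)^2 * L / 16
Adjusted diameter = 11 - 4 = 7 in
(D-4)^2 = 7^2 = 49
BF = 49 * 10 / 16 = 31 BF

31


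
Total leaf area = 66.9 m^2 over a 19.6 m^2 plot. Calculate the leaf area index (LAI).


Formula: LAI = total leaf area / ground area  (dimensionless)
LAI = 66.9 m^2 / 19.6 m^2
LAI = 3.41

3.41


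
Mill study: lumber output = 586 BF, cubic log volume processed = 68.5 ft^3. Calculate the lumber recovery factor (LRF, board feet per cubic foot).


Formula: LRF = Lumber Output (BF) / Log Input (ft^3)
LRF = 586 BF / 68.5 ft^3
LRF = 8.55 BF/ft^3

8.55


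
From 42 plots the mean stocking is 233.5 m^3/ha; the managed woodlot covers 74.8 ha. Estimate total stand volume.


Formula: Total Volume = Mean Volume per ha * Total Area
Total Volume = 233.5 m^3/ha * 74.8 ha
Total Volume = 17466 m^3

17466


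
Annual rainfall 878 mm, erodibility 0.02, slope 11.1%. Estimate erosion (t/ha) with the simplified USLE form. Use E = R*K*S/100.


Formula: E = R * K * S / 100  (simplified USLE)
R * K = 878 * 0.02 = 17.56
E = 17.56 * 11.1 / 100 = 1.95 t/ha

1.95


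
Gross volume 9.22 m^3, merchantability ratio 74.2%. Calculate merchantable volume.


Formula: MV = V_total * (merchantable_pct / 100)
Merchantable fraction = 74.2% / 100 = 0.742
MV = 9.22 m^3 * 0.742 = 6.841 m^3

6.841


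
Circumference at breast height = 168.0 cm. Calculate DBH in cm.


Formula: DBH = C / pi
DBH = 168.0 / pi
pi = 3.14159...
DBH = 53.5 cm

53.5


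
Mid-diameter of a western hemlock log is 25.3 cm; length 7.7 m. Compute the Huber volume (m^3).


Huber: V = Am * L,  Am = pi*(Dm/200)^2
Am = pi*(25.3/200)^2 = 0.050273 m^2
V = 0.050273*7.7 = 0.3871 m^3

0.3871


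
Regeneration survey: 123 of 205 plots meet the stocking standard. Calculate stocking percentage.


Formula: Stocking % = stocked plots / total plots * 100
Stocking = 123 / 205 * 100
Stocking = 0.6 * 100 = 60.0%

60.0


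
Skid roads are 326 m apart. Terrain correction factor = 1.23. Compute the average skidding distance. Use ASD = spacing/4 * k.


Formula: ASD = (spacing / 4) * correction
Uncorrected distance = spacing / 4 = 326 / 4 = 81.5 m
ASD = 81.5 * 1.23 = 100 m

100


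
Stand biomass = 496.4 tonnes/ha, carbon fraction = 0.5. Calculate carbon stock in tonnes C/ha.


Formula: Carbon Stock = Biomass * Carbon Fraction
C = 496.4 t/ha * 0.5
C = 248.2 t C/ha

248.2


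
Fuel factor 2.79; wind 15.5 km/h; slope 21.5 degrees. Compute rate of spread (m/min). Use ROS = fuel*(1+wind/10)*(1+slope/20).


Formula: ROS = fuel * (1 + wind/10) * (1 + slope/20)
Wind factor = 1 + 15.5/10 = 2.55
Slope factor = 1 + 21.5/20 = 2.075
ROS = 2.79 * 2.55 * 2.075 = 14.76 m/min

14.76


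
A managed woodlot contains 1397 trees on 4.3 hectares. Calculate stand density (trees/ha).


Formula: Stand Density = N_trees / Area_ha
Density = 1397 trees / 4.3 ha
Density = 325 trees/ha

325


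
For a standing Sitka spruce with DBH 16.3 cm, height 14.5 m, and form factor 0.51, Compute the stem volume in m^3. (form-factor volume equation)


Formula: V = pi * (DBH/200)^2 * H * ff
Radius = DBH/200 = 16.3/200 = 0.0815 m
Radius^2 = 0.0815^2 = 0.00664225 m^2
V = pi * 0.00664225 * 14.5 * 0.51
V = 0.154 m^3

0.154


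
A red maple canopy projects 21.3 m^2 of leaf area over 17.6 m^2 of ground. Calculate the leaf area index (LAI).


Formula: LAI = total leaf area / ground area  (dimensionless)
LAI = 21.3 m^2 / 17.6 m^2
LAI = 1.21

1.21


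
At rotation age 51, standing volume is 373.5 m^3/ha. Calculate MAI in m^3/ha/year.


Formula: MAI = Total Volume / Stand Age
MAI = 373.5 m^3/ha / 51 years
MAI = 7.32 m^3/ha/year

7.32


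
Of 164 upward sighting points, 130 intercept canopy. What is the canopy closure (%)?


Formula: Canopy closure = covered points / total points * 100
Closure = 130 / 164 * 100
Closure = 0.7927 * 100 = 79.3%

79.3


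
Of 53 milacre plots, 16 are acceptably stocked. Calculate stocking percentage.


Formula: Stocking % = stocked plots / total plots * 100
Stocking = 16 / 53 * 100
Stocking = 0.3019 * 100 = 30.2%

30.2


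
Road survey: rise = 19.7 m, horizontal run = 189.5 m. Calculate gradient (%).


Formula: Gradient = rise / run * 100
Gradient = 19.7 / 189.5 * 100 = 10.4%

10.4


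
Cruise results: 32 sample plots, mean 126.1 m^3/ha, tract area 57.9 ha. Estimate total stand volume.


Formula: Total Volume = Mean Volume per ha * Total Area
Total Volume = 126.1 m^3/ha * 57.9 ha
Total Volume = 7301 m^3

7301


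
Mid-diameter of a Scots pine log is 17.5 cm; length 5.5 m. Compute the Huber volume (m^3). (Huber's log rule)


Huber: V = Am * L,  Am = pi*(Dm/200)^2
Am = pi*(17.5/200)^2 = 0.024053 m^2
V = 0.024053*5.5 = 0.1323 m^3

0.1323


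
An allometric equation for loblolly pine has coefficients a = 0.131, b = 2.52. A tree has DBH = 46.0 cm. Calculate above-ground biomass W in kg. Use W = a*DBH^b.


Formula: W = a * DBH^b  (allometric power law)
DBH^b = 46.0^2.52 = 15493.5071
W = 0.131 * 15493.5071 = 2029.6 kg

2029.6


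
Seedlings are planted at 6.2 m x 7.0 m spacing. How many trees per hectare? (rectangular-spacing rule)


Formula: TPH = 10000 m^2/ha / (spacing_x * spacing_y)
Area per tree = 6.2 m * 7.0 m = 43.4 m^2
TPH = 10000 / 43.4 = 230 trees/ha

230


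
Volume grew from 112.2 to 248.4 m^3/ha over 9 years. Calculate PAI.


Formula: PAI = (V_T2 - V_T1) / (T2 - T1)
Volume increment = 248.4 - 112.2 = 136.2 m^3/ha
PAI = 136.2 / 9 = 15.13 m^3/ha/year

15.13


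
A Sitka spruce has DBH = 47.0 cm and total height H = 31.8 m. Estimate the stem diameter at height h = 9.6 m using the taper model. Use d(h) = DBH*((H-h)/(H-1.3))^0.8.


Taper: d(h) = DBH * ((H - h) / (H - 1.3))^0.8
Numerator = H - h = 31.8 - 9.6 = 22.2 m
Denominator = H - 1.3 = 31.8 - 1.3 = 30.5 m
Ratio = 22.2 / 30.5 = 0.72787
d = 47.0 * 0.72787^0.8 = 36.5 cm

36.5


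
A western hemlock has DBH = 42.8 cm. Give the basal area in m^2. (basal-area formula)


Formula: BA = pi * (DBH/2)^2 / 10000  (cm^2 to m^2)
Radius = DBH/2 = 42.8/2 = 21.4 cm
BA = pi * 21.4^2 / 10000
   = 1438.7238 cm^2 / 10000
   = 0.1439 m^2

0.1439


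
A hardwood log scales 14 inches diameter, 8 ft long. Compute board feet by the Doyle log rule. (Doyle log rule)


Doyle: BF = (D - 4)^2 * L / 16
Adjusted diameter = 14 - 4 = 10 in
(D-4)^2 = 10^2 = 100
BF = 100 * 8 / 16 = 50 BF

50


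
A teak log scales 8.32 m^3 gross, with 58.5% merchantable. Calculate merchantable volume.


Formula: MV = V_total * (merchantable_pct / 100)
Merchantable fraction = 58.5% / 100 = 0.585
MV = 8.32 m^3 * 0.585 = 4.867 m^3

4.867


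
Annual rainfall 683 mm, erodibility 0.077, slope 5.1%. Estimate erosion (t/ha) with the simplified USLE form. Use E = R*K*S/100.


Formula: E = R * K * S / 100  (simplified USLE)
R * K = 683 * 0.077 = 52.591
E = 52.591 * 5.1 / 100 = 2.68 t/ha

2.68


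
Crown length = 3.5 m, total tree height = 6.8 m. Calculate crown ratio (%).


Formula: Crown Ratio = (Crown Length / Total Height) * 100
CR = (3.5 m / 6.8 m) * 100
CR = 0.5147 * 100 = 51.5%

51.5


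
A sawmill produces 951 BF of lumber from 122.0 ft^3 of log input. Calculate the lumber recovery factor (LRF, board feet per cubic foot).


Formula: LRF = Lumber Output (BF) / Log Input (ft^3)
LRF = 951 BF / 122.0 ft^3
LRF = 7.8 BF/ft^3

7.8


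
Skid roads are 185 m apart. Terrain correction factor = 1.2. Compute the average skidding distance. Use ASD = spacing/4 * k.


Formula: ASD = (spacing / 4) * correction
Uncorrected distance = spacing / 4 = 185 / 4 = 46.25 m
ASD = 46.25 * 1.2 = 56 m

56


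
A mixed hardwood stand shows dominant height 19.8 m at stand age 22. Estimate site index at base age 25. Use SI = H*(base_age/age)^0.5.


Formula: SI = H_dom * (base_age / age)^0.5
Age ratio = 25 / 22 = 1.13636
sqrt(age_ratio) = 1.066
SI = 19.8 * 1.066 = 21.1 m

21.1


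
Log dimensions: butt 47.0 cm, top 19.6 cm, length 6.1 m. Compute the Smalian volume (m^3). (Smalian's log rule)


Smalian: V = (A1 + A2)/2 * L,  A = pi*(D/200)^2
A1 = pi*(47.0/200)^2 = 0.173494 m^2
A2 = pi*(19.6/200)^2 = 0.030172 m^2
V = (0.173494+0.030172)/2*6.1 = 0.6212 m^3

0.6212


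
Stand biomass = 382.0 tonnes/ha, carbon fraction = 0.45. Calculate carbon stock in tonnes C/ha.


Formula: Carbon Stock = Biomass * Carbon Fraction
C = 382.0 t/ha * 0.45
C = 171.9 t C/ha

171.9


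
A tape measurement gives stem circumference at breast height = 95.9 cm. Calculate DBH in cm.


Formula: DBH = C / pi
DBH = 95.9 / pi
pi = 3.14159...
DBH = 30.5 cm

30.5


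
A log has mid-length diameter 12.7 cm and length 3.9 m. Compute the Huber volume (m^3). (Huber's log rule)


Huber: V = Am * L,  Am = pi*(Dm/200)^2
Am = pi*(12.7/200)^2 = 0.012668 m^2
V = 0.012668*3.9 = 0.0494 m^3

0.0494


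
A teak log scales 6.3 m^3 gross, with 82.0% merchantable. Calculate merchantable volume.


Formula: MV = V_total * (merchantable_pct / 100)
Merchantable fraction = 82.0% / 100 = 0.82
MV = 6.3 m^3 * 0.82 = 5.166 m^3

5.166


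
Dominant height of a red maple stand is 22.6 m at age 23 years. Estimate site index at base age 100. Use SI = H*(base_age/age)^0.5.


Formula: SI = H_dom * (base_age / age)^0.5
Age ratio = 100 / 23 = 4.34783
sqrt(age_ratio) = 2.08514
SI = 22.6 * 2.08514 = 47.1 m

47.1


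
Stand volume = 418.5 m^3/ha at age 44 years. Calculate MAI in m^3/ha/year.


Formula: MAI = Total Volume / Stand Age
MAI = 418.5 m^3/ha / 44 years
MAI = 9.51 m^3/ha/year

9.51


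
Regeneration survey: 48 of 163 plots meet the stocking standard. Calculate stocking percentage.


Formula: Stocking % = stocked plots / total plots * 100
Stocking = 48 / 163 * 100
Stocking = 0.2945 * 100 = 29.4%

29.4


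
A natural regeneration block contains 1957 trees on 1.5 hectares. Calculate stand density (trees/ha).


Formula: Stand Density = N_trees / Area_ha
Density = 1957 trees / 1.5 ha
Density = 1305 trees/ha

1305


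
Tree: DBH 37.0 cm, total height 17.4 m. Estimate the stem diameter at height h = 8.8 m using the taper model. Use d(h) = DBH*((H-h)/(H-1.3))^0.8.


Taper: d(h) = DBH * ((H - h) / (H - 1.3))^0.8
Numerator = H - h = 17.4 - 8.8 = 8.6 m
Denominator = H - 1.3 = 17.4 - 1.3 = 16.1 m
Ratio = 8.6 / 16.1 = 0.53416
d = 37.0 * 0.53416^0.8 = 22.4 cm

22.4


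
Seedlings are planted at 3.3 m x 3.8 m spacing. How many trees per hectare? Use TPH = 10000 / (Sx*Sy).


Formula: TPH = 10000 m^2/ha / (spacing_x * spacing_y)
Area per tree = 3.3 m * 3.8 m = 12.54 m^2
TPH = 10000 / 12.54 = 797 trees/ha

797


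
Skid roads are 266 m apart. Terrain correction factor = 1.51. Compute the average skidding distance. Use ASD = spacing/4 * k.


Formula: ASD = (spacing / 4) * correction
Uncorrected distance = spacing / 4 = 266 / 4 = 66.5 m
ASD = 66.5 * 1.51 = 100 m

100


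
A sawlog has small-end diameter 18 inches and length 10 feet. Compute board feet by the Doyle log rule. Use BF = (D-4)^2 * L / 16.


Doyle: BF = (D - 4)^2 * L / 16
Adjusted diameter = 18 - 4 = 14 in
(D-4)^2 = 14^2 = 196
BF = 196 * 10 / 16 = 123 BF

123


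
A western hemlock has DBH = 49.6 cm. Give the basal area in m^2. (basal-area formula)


Formula: BA = pi * (DBH/2)^2 / 10000  (cm^2 to m^2)
Radius = DBH/2 = 49.6/2 = 24.8 cm
BA = pi * 24.8^2 / 10000
   = 1932.2051 cm^2 / 10000
   = 0.1932 m^2

0.1932


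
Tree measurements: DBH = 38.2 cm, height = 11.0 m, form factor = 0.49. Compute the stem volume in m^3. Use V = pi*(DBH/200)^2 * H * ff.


Formula: V = pi * (DBH/200)^2 * H * ff
Radius = DBH/200 = 38.2/200 = 0.191 m
Radius^2 = 0.191^2 = 0.036481 m^2
V = pi * 0.036481 * 11.0 * 0.49
V = 0.618 m^3

0.618


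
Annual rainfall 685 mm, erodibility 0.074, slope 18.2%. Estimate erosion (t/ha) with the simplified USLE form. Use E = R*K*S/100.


Formula: E = R * K * S / 100  (simplified USLE)
R * K = 685 * 0.074 = 50.69
E = 50.69 * 18.2 / 100 = 9.23 t/ha

9.23


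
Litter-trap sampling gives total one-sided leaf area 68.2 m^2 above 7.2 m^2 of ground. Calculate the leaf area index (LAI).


Formula: LAI = total leaf area / ground area  (dimensionless)
LAI = 68.2 m^2 / 7.2 m^2
LAI = 9.47

9.47


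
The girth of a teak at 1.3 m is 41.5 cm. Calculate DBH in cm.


Formula: DBH = C / pi
DBH = 41.5 / pi
pi = 3.14159...
DBH = 13.2 cm

13.2


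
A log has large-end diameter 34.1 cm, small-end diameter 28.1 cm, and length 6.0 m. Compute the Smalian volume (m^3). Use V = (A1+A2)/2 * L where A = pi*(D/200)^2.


Smalian: V = (A1 + A2)/2 * L,  A = pi*(D/200)^2
A1 = pi*(34.1/200)^2 = 0.091327 m^2
A2 = pi*(28.1/200)^2 = 0.062016 m^2
V = (0.091327+0.062016)/2*6.0 = 0.46 m^3

0.46


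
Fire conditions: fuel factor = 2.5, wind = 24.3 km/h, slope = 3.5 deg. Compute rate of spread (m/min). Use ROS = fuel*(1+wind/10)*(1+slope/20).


Formula: ROS = fuel * (1 + wind/10) * (1 + slope/20)
Wind factor = 1 + 24.3/10 = 3.43
Slope factor = 1 + 3.5/20 = 1.175
ROS = 2.5 * 3.43 * 1.175 = 10.08 m/min

10.08


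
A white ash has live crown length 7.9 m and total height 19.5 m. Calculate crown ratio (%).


Formula: Crown Ratio = (Crown Length / Total Height) * 100
CR = (7.9 m / 19.5 m) * 100
CR = 0.4051 * 100 = 40.5%

40.5


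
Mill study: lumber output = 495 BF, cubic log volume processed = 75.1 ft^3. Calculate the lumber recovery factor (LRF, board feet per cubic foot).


Formula: LRF = Lumber Output (BF) / Log Input (ft^3)
LRF = 495 BF / 75.1 ft^3
LRF = 6.59 BF/ft^3

6.59


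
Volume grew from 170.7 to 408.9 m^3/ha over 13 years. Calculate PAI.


Formula: PAI = (V_T2 - V_T1) / (T2 - T1)
Volume increment = 408.9 - 170.7 = 238.2 m^3/ha
PAI = 238.2 / 13 = 18.32 m^3/ha/year

18.32


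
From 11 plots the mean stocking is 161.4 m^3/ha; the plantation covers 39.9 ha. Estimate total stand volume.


Formula: Total Volume = Mean Volume per ha * Total Area
Total Volume = 161.4 m^3/ha * 39.9 ha
Total Volume = 6440 m^3

6440


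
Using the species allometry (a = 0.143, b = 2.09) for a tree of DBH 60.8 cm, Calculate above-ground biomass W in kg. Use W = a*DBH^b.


Formula: W = a * DBH^b  (allometric power law)
DBH^b = 60.8^2.09 = 5350.0579
W = 0.143 * 5350.0579 = 765.1 kg

765.1


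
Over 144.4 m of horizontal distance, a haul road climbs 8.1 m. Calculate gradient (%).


Formula: Gradient = rise / run * 100
Gradient = 8.1 / 144.4 * 100 = 5.6%

5.6


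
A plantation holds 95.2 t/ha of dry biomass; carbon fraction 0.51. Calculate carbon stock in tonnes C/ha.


Formula: Carbon Stock = Biomass * Carbon Fraction
C = 95.2 t/ha * 0.51
C = 48.6 t C/ha

48.6


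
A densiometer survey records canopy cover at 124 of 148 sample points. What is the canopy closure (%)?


Formula: Canopy closure = covered points / total points * 100
Closure = 124 / 148 * 100
Closure = 0.8378 * 100 = 83.8%

83.8


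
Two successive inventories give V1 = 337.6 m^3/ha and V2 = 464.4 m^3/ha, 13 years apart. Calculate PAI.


Formula: PAI = (V_T2 - V_T1) / (T2 - T1)
Volume increment = 464.4 - 337.6 = 126.8 m^3/ha
PAI = 126.8 / 13 = 9.75 m^3/ha/year

9.75


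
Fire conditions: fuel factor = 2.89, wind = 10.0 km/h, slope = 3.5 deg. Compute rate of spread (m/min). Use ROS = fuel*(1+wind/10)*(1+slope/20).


Formula: ROS = fuel * (1 + wind/10) * (1 + slope/20)
Wind factor = 1 + 10.0/10 = 2.0
Slope factor = 1 + 3.5/20 = 1.175
ROS = 2.89 * 2.0 * 1.175 = 6.79 m/min

6.79


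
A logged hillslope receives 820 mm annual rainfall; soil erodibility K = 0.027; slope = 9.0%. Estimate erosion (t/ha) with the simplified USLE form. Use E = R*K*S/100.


Formula: E = R * K * S / 100  (simplified USLE)
R * K = 820 * 0.027 = 22.14
E = 22.14 * 9.0 / 100 = 1.99 t/ha

1.99


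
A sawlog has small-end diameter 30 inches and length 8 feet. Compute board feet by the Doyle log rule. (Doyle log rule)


Doyle: BF = (D - 4)^2 * L / 16
Adjusted diameter = 30 - 4 = 26 in
(D-4)^2 = 26^2 = 676
BF = 676 * 8 / 16 = 338 BF

338


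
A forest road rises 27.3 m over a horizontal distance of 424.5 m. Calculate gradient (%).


Formula: Gradient = rise / run * 100
Gradient = 27.3 / 424.5 * 100 = 6.4%

6.4


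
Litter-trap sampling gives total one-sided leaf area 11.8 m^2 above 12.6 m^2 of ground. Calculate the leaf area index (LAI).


Formula: LAI = total leaf area / ground area  (dimensionless)
LAI = 11.8 m^2 / 12.6 m^2
LAI = 0.94

0.94


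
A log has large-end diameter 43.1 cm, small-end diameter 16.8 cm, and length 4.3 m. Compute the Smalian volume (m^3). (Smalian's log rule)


Smalian: V = (A1 + A2)/2 * L,  A = pi*(D/200)^2
A1 = pi*(43.1/200)^2 = 0.145896 m^2
A2 = pi*(16.8/200)^2 = 0.022167 m^2
V = (0.145896+0.022167)/2*4.3 = 0.3613 m^3

0.3613


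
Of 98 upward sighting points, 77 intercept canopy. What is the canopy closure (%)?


Formula: Canopy closure = covered points / total points * 100
Closure = 77 / 98 * 100
Closure = 0.7857 * 100 = 78.6%

78.6


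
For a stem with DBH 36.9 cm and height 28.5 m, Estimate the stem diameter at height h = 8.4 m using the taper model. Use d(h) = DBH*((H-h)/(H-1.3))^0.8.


Taper: d(h) = DBH * ((H - h) / (H - 1.3))^0.8
Numerator = H - h = 28.5 - 8.4 = 20.1 m
Denominator = H - 1.3 = 28.5 - 1.3 = 27.2 m
Ratio = 20.1 / 27.2 = 0.73897
d = 36.9 * 0.73897^0.8 = 29.0 cm

29.0


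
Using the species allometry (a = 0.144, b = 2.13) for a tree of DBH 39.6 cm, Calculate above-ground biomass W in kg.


Formula: W = a * DBH^b  (allometric power law)
DBH^b = 39.6^2.13 = 2529.8265
W = 0.144 * 2529.8265 = 364.3 kg

364.3


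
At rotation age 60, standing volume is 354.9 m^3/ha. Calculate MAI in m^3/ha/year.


Formula: MAI = Total Volume / Stand Age
MAI = 354.9 m^3/ha / 60 years
MAI = 5.92 m^3/ha/year

5.92
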